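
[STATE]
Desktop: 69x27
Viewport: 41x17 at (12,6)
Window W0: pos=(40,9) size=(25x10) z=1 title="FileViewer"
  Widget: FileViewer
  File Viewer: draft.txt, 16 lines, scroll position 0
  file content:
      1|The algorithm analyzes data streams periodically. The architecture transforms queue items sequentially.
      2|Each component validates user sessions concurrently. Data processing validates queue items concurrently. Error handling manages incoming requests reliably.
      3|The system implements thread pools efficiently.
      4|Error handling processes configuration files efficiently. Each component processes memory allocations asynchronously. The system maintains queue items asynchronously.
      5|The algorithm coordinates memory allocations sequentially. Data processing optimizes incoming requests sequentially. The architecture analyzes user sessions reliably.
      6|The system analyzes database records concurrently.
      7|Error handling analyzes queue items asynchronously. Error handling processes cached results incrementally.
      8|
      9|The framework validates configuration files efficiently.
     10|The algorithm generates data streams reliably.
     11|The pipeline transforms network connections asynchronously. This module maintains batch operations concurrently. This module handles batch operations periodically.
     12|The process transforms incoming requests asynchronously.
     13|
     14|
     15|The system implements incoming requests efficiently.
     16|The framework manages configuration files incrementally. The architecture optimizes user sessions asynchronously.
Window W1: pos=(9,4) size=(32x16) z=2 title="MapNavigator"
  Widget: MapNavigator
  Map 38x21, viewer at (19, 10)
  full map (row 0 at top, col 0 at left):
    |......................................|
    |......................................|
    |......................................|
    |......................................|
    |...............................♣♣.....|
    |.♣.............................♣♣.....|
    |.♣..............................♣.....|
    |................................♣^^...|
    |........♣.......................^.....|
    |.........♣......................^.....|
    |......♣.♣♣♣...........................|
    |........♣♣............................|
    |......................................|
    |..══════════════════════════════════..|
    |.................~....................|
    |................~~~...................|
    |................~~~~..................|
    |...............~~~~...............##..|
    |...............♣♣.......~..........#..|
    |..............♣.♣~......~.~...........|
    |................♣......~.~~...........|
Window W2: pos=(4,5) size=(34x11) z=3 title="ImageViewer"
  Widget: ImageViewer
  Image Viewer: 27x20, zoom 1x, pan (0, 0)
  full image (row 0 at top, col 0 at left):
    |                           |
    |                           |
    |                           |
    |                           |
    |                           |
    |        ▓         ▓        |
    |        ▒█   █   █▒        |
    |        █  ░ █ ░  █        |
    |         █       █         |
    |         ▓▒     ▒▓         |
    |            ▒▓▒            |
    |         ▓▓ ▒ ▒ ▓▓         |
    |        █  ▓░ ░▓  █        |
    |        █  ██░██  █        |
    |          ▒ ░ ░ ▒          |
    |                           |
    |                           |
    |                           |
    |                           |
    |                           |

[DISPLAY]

iewer                    ┃──┨            
─────────────────────────┨♣.┃            
                         ┃♣.┃            
                         ┃♣.┃━━━━━━━━━━━━
                         ┃♣^┃ FileViewer 
                         ┃^.┃────────────
                         ┃^.┃The algorith
 ▓         ▓             ┃..┃Each compone
 ▒█   █   █▒             ┃..┃The system i
━━━━━━━━━━━━━━━━━━━━━━━━━┛..┃Error handli
════════════════════════════┃The algorith
...........~................┃The system a
..........~~~...............┃━━━━━━━━━━━━
━━━━━━━━━━━━━━━━━━━━━━━━━━━━┛            
                                         
                                         
                                         


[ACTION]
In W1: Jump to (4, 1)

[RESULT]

iewer                    ┃──┨            
─────────────────────────┨  ┃            
                         ┃  ┃            
                         ┃  ┃━━━━━━━━━━━━
                         ┃  ┃ FileViewer 
                         ┃  ┃────────────
                         ┃..┃The algorith
 ▓         ▓             ┃..┃Each compone
 ▒█   █   █▒             ┃..┃The system i
━━━━━━━━━━━━━━━━━━━━━━━━━┛..┃Error handli
         ...................┃The algorith
         .♣.................┃The system a
         .♣.................┃━━━━━━━━━━━━
━━━━━━━━━━━━━━━━━━━━━━━━━━━━┛            
                                         
                                         
                                         


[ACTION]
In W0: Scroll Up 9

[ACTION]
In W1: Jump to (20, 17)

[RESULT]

iewer                    ┃──┨            
─────────────────────────┨..┃            
                         ┃..┃            
                         ┃══┃━━━━━━━━━━━━
                         ┃..┃ FileViewer 
                         ┃..┃────────────
                         ┃..┃The algorith
 ▓         ▓             ┃.#┃Each compone
 ▒█   █   █▒             ┃..┃The system i
━━━━━━━━━━━━━━━━━━━━━━━━━┛..┃Error handli
.........♣......~.~~........┃The algorith
                            ┃The system a
                            ┃━━━━━━━━━━━━
━━━━━━━━━━━━━━━━━━━━━━━━━━━━┛            
                                         
                                         
                                         


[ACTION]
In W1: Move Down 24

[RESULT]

iewer                    ┃──┨            
─────────────────────────┨..┃            
                         ┃..┃            
                         ┃..┃━━━━━━━━━━━━
                         ┃.#┃ FileViewer 
                         ┃..┃────────────
                         ┃..┃The algorith
 ▓         ▓             ┃..┃Each compone
 ▒█   █   █▒             ┃  ┃The system i
━━━━━━━━━━━━━━━━━━━━━━━━━┛  ┃Error handli
                            ┃The algorith
                            ┃The system a
                            ┃━━━━━━━━━━━━
━━━━━━━━━━━━━━━━━━━━━━━━━━━━┛            
                                         
                                         
                                         


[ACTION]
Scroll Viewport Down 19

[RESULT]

                         ┃.#┃ FileViewer 
                         ┃..┃────────────
                         ┃..┃The algorith
 ▓         ▓             ┃..┃Each compone
 ▒█   █   █▒             ┃  ┃The system i
━━━━━━━━━━━━━━━━━━━━━━━━━┛  ┃Error handli
                            ┃The algorith
                            ┃The system a
                            ┃━━━━━━━━━━━━
━━━━━━━━━━━━━━━━━━━━━━━━━━━━┛            
                                         
                                         
                                         
                                         
                                         
                                         
                                         


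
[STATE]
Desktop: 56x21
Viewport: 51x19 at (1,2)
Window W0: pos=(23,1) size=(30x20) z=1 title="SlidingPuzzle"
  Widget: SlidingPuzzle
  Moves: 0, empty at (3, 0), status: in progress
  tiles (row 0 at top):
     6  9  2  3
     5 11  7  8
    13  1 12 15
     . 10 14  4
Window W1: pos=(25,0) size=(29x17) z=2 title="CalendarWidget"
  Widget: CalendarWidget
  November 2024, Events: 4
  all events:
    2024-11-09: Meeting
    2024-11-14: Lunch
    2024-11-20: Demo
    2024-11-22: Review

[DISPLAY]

                      ┃ ┠──────────────────────────
                      ┠─┃       November 2024      
                      ┃┌┃Mo Tu We Th Fr Sa Su      
                      ┃│┃             1  2  3      
                      ┃├┃ 4  5  6  7  8  9* 10     
                      ┃│┃11 12 13 14* 15 16 17     
                      ┃├┃18 19 20* 21 22* 23 24    
                      ┃│┃25 26 27 28 29 30         
                      ┃├┃                          
                      ┃│┃                          
                      ┃└┃                          
                      ┃M┃                          
                      ┃ ┃                          
                      ┃ ┃                          
                      ┃ ┗━━━━━━━━━━━━━━━━━━━━━━━━━━
                      ┃                            
                      ┃                            
                      ┃                            
                      ┗━━━━━━━━━━━━━━━━━━━━━━━━━━━━


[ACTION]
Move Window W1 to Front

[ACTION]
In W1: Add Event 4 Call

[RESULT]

                      ┃ ┠──────────────────────────
                      ┠─┃       November 2024      
                      ┃┌┃Mo Tu We Th Fr Sa Su      
                      ┃│┃             1  2  3      
                      ┃├┃ 4*  5  6  7  8  9* 10    
                      ┃│┃11 12 13 14* 15 16 17     
                      ┃├┃18 19 20* 21 22* 23 24    
                      ┃│┃25 26 27 28 29 30         
                      ┃├┃                          
                      ┃│┃                          
                      ┃└┃                          
                      ┃M┃                          
                      ┃ ┃                          
                      ┃ ┃                          
                      ┃ ┗━━━━━━━━━━━━━━━━━━━━━━━━━━
                      ┃                            
                      ┃                            
                      ┃                            
                      ┗━━━━━━━━━━━━━━━━━━━━━━━━━━━━


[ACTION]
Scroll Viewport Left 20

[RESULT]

                       ┃ ┠─────────────────────────
                       ┠─┃       November 2024     
                       ┃┌┃Mo Tu We Th Fr Sa Su     
                       ┃│┃             1  2  3     
                       ┃├┃ 4*  5  6  7  8  9* 10   
                       ┃│┃11 12 13 14* 15 16 17    
                       ┃├┃18 19 20* 21 22* 23 24   
                       ┃│┃25 26 27 28 29 30        
                       ┃├┃                         
                       ┃│┃                         
                       ┃└┃                         
                       ┃M┃                         
                       ┃ ┃                         
                       ┃ ┃                         
                       ┃ ┗━━━━━━━━━━━━━━━━━━━━━━━━━
                       ┃                           
                       ┃                           
                       ┃                           
                       ┗━━━━━━━━━━━━━━━━━━━━━━━━━━━


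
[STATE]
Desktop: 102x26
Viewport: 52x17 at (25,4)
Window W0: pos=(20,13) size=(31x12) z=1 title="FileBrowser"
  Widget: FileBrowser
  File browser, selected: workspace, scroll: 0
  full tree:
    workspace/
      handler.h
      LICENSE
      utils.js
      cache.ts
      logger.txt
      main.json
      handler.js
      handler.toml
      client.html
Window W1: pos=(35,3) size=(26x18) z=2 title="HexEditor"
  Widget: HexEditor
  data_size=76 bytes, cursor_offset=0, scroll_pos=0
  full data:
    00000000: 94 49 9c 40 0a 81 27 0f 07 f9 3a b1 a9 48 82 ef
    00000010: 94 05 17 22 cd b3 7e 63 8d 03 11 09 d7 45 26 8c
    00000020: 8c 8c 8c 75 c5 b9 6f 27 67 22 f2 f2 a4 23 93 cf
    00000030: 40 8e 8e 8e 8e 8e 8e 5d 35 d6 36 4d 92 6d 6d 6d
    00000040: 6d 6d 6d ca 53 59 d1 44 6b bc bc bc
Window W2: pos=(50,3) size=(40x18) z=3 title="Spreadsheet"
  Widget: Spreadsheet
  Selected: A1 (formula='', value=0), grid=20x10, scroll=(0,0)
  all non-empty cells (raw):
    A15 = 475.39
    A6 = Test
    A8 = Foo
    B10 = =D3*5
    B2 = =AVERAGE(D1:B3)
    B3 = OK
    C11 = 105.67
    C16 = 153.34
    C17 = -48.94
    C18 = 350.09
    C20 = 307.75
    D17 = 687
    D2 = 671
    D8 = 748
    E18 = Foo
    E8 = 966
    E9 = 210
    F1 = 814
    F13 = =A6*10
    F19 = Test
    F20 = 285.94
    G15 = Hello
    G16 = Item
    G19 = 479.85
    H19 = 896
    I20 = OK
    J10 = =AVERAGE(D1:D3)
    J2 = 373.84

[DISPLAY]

          ┃ HexEditor    ┃ Spreadsheet              
          ┠──────────────┠──────────────────────────
          ┃00000000  94 4┃A1:                       
          ┃00000010  94 0┃       A       B       C  
          ┃00000020  8c 8┃--------------------------
          ┃00000030  40 8┃  1      [0]       0      
          ┃00000040  6d 6┃  2        0#CIRC!        
          ┃              ┃  3        0OK            
          ┃              ┃  4        0       0      
━━━━━━━━━━┃              ┃  5        0       0      
eBrowser  ┃              ┃  6 Test           0      
──────────┃              ┃  7        0       0      
] workspac┃              ┃  8 Foo            0      
handler.h ┃              ┃  9        0       0      
LICENSE   ┃              ┃ 10        0       0      
utils.js  ┃              ┃ 11        0       0  105.
cache.ts  ┗━━━━━━━━━━━━━━┗━━━━━━━━━━━━━━━━━━━━━━━━━━


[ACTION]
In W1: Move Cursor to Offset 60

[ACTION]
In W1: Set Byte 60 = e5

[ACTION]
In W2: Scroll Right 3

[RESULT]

          ┃ HexEditor    ┃ Spreadsheet              
          ┠──────────────┠──────────────────────────
          ┃00000000  94 4┃A1:                       
          ┃00000010  94 0┃       D       E       F  
          ┃00000020  8c 8┃--------------------------
          ┃00000030  40 8┃  1        0       0     8
          ┃00000040  6d 6┃  2      671       0      
          ┃              ┃  3        0       0      
          ┃              ┃  4        0       0      
━━━━━━━━━━┃              ┃  5        0       0      
eBrowser  ┃              ┃  6        0       0      
──────────┃              ┃  7        0       0      
] workspac┃              ┃  8      748     966      
handler.h ┃              ┃  9        0     210      
LICENSE   ┃              ┃ 10        0       0      
utils.js  ┃              ┃ 11        0       0      
cache.ts  ┗━━━━━━━━━━━━━━┗━━━━━━━━━━━━━━━━━━━━━━━━━━


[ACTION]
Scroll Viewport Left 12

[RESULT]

                      ┃ HexEditor    ┃ Spreadsheet  
                      ┠──────────────┠──────────────
                      ┃00000000  94 4┃A1:           
                      ┃00000010  94 0┃       D      
                      ┃00000020  8c 8┃--------------
                      ┃00000030  40 8┃  1        0  
                      ┃00000040  6d 6┃  2      671  
                      ┃              ┃  3        0  
                      ┃              ┃  4        0  
       ┏━━━━━━━━━━━━━━┃              ┃  5        0  
       ┃ FileBrowser  ┃              ┃  6        0  
       ┠──────────────┃              ┃  7        0  
       ┃> [-] workspac┃              ┃  8      748  
       ┃    handler.h ┃              ┃  9        0  
       ┃    LICENSE   ┃              ┃ 10        0  
       ┃    utils.js  ┃              ┃ 11        0  
       ┃    cache.ts  ┗━━━━━━━━━━━━━━┗━━━━━━━━━━━━━━


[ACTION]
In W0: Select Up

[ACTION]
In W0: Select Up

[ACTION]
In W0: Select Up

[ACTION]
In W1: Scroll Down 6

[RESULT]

                      ┃ HexEditor    ┃ Spreadsheet  
                      ┠──────────────┠──────────────
                      ┃00000040  6d 6┃A1:           
                      ┃              ┃       D      
                      ┃              ┃--------------
                      ┃              ┃  1        0  
                      ┃              ┃  2      671  
                      ┃              ┃  3        0  
                      ┃              ┃  4        0  
       ┏━━━━━━━━━━━━━━┃              ┃  5        0  
       ┃ FileBrowser  ┃              ┃  6        0  
       ┠──────────────┃              ┃  7        0  
       ┃> [-] workspac┃              ┃  8      748  
       ┃    handler.h ┃              ┃  9        0  
       ┃    LICENSE   ┃              ┃ 10        0  
       ┃    utils.js  ┃              ┃ 11        0  
       ┃    cache.ts  ┗━━━━━━━━━━━━━━┗━━━━━━━━━━━━━━


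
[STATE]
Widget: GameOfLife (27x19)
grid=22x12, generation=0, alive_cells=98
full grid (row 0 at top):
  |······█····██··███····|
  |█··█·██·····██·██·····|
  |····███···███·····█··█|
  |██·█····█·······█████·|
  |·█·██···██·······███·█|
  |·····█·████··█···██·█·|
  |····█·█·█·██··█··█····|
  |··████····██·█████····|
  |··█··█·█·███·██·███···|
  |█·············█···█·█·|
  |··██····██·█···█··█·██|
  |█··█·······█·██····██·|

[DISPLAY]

Gen: 0                     
······█····██··███····     
█··█·██·····██·██·····     
····███···███·····█··█     
██·█····█·······█████·     
·█·██···██·······███·█     
·····█·████··█···██·█·     
····█·█·█·██··█··█····     
··████····██·█████····     
··█··█·█·███·██·███···     
█·············█···█·█·     
··██····██·█···█··█·██     
█··█·······█·██····██·     
                           
                           
                           
                           
                           
                           


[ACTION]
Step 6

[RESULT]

Gen: 6                     
······················     
···███····█·█·········     
··█········█··········     
██········██········██     
████·█···█··········██     
··█·██··█·█········██·     
█·█···█·█·██·····████·     
·██···█··███···██··██·     
···········█···███···█     
······██····█·····██·█     
········██·█···██·█··█     
··········█····██·██··     
                           
                           
                           
                           
                           
                           


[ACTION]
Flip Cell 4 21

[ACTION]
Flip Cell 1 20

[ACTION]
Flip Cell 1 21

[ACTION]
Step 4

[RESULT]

Gen: 10                    
······················     
······················     
·········█··██········     
█·█····██···██········     
············█·········     
███····█·█············     
█··█····█··██···█···█·     
··██·······█████·███·█     
··█········██····██··█     
·················██·██     
··············█·█████·     
··················█···     
                           
                           
                           
                           
                           
                           


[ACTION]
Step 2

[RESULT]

Gen: 12                    
······················     
······················     
············█·········     
·······██··█··········     
█·█····██····█········     
█·██···████···██████··     
█··█······█·███·█████·     
·█··█····██··█···█·█·█     
·█·█··········██·····█     
·····················█     
····················██     
······················     
                           
                           
                           
                           
                           
                           


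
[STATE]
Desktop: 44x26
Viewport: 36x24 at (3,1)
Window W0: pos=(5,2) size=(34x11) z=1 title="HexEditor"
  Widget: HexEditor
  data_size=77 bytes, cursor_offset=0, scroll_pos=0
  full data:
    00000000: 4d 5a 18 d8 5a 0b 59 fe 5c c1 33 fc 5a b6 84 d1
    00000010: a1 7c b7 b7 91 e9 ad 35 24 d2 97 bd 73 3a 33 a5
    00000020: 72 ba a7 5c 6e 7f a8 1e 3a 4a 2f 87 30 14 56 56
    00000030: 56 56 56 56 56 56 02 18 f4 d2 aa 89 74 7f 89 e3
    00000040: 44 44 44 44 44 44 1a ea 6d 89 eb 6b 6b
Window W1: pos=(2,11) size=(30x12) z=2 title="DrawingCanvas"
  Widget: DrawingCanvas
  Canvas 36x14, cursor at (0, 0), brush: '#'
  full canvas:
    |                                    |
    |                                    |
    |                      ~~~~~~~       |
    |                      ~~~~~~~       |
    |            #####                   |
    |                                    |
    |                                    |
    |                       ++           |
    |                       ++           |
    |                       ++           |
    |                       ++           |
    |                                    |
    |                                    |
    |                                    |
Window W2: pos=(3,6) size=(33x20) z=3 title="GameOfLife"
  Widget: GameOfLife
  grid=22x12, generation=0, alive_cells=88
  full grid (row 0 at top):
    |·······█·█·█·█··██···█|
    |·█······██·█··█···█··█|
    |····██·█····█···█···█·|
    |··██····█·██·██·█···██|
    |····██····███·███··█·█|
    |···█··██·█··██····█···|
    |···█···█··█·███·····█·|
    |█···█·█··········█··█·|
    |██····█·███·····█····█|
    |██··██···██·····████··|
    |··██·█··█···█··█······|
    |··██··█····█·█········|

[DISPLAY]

                                    
  ┏━━━━━━━━━━━━━━━━━━━━━━━━━━━━━━━━┓
  ┃ HexEditor                      ┃
  ┠────────────────────────────────┨
  ┃00000000  4D 5a 18 d8 5a 0b 59 f┃
┏━━━━━━━━━━━━━━━━━━━━━━━━━━━━━━━┓ 3┃
┃ GameOfLife                    ┃ 1┃
┠───────────────────────────────┨ 1┃
┃Gen: 0                         ┃ e┃
┃·······█·█·█·█··██···█         ┃  ┃
┃·█······██·█··█···█··█         ┃  ┃
┃····██·█····█···█···█·         ┃━━┛
┃··██····█·██·██·█···██         ┃   
┃····██····███·███··█·█         ┃   
┃···█··██·█··██····█···         ┃   
┃···█···█··█·███·····█·         ┃   
┃█···█·█··········█··█·         ┃   
┃██····█·███·····█····█         ┃   
┃██··██···██·····████··         ┃   
┃··██·█··█···█··█······         ┃   
┃··██··█····█·█········         ┃   
┃                               ┃   
┃                               ┃   
┃                               ┃   


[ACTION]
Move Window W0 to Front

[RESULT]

                                    
  ┏━━━━━━━━━━━━━━━━━━━━━━━━━━━━━━━━┓
  ┃ HexEditor                      ┃
  ┠────────────────────────────────┨
  ┃00000000  4D 5a 18 d8 5a 0b 59 f┃
┏━┃00000010  a1 7c b7 b7 91 e9 ad 3┃
┃ ┃00000020  72 ba a7 5c 6e 7f a8 1┃
┠─┃00000030  56 56 56 56 56 56 02 1┃
┃G┃00000040  44 44 44 44 44 44 1a e┃
┃·┃                                ┃
┃·┃                                ┃
┃·┗━━━━━━━━━━━━━━━━━━━━━━━━━━━━━━━━┛
┃··██····█·██·██·█···██         ┃   
┃····██····███·███··█·█         ┃   
┃···█··██·█··██····█···         ┃   
┃···█···█··█·███·····█·         ┃   
┃█···█·█··········█··█·         ┃   
┃██····█·███·····█····█         ┃   
┃██··██···██·····████··         ┃   
┃··██·█··█···█··█······         ┃   
┃··██··█····█·█········         ┃   
┃                               ┃   
┃                               ┃   
┃                               ┃   


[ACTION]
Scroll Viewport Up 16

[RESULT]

                                    
                                    
  ┏━━━━━━━━━━━━━━━━━━━━━━━━━━━━━━━━┓
  ┃ HexEditor                      ┃
  ┠────────────────────────────────┨
  ┃00000000  4D 5a 18 d8 5a 0b 59 f┃
┏━┃00000010  a1 7c b7 b7 91 e9 ad 3┃
┃ ┃00000020  72 ba a7 5c 6e 7f a8 1┃
┠─┃00000030  56 56 56 56 56 56 02 1┃
┃G┃00000040  44 44 44 44 44 44 1a e┃
┃·┃                                ┃
┃·┃                                ┃
┃·┗━━━━━━━━━━━━━━━━━━━━━━━━━━━━━━━━┛
┃··██····█·██·██·█···██         ┃   
┃····██····███·███··█·█         ┃   
┃···█··██·█··██····█···         ┃   
┃···█···█··█·███·····█·         ┃   
┃█···█·█··········█··█·         ┃   
┃██····█·███·····█····█         ┃   
┃██··██···██·····████··         ┃   
┃··██·█··█···█··█······         ┃   
┃··██··█····█·█········         ┃   
┃                               ┃   
┃                               ┃   


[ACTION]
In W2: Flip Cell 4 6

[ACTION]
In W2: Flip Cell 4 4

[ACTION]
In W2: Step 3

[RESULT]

                                    
                                    
  ┏━━━━━━━━━━━━━━━━━━━━━━━━━━━━━━━━┓
  ┃ HexEditor                      ┃
  ┠────────────────────────────────┨
  ┃00000000  4D 5a 18 d8 5a 0b 59 f┃
┏━┃00000010  a1 7c b7 b7 91 e9 ad 3┃
┃ ┃00000020  72 ba a7 5c 6e 7f a8 1┃
┠─┃00000030  56 56 56 56 56 56 02 1┃
┃G┃00000040  44 44 44 44 44 44 1a e┃
┃·┃                                ┃
┃·┃                                ┃
┃·┗━━━━━━━━━━━━━━━━━━━━━━━━━━━━━━━━┛
┃··█······█·█████·█·█··         ┃   
┃········███·····█··█··         ┃   
┃··██······███···█··█··         ┃   
┃··██······████········         ┃   
┃···██········██···█··█         ┃   
┃···██······██████··███         ┃   
┃·█·█····█··█████·██·█·         ┃   
┃··█·········██··█·····         ┃   
┃···██······█··········         ┃   
┃                               ┃   
┃                               ┃   


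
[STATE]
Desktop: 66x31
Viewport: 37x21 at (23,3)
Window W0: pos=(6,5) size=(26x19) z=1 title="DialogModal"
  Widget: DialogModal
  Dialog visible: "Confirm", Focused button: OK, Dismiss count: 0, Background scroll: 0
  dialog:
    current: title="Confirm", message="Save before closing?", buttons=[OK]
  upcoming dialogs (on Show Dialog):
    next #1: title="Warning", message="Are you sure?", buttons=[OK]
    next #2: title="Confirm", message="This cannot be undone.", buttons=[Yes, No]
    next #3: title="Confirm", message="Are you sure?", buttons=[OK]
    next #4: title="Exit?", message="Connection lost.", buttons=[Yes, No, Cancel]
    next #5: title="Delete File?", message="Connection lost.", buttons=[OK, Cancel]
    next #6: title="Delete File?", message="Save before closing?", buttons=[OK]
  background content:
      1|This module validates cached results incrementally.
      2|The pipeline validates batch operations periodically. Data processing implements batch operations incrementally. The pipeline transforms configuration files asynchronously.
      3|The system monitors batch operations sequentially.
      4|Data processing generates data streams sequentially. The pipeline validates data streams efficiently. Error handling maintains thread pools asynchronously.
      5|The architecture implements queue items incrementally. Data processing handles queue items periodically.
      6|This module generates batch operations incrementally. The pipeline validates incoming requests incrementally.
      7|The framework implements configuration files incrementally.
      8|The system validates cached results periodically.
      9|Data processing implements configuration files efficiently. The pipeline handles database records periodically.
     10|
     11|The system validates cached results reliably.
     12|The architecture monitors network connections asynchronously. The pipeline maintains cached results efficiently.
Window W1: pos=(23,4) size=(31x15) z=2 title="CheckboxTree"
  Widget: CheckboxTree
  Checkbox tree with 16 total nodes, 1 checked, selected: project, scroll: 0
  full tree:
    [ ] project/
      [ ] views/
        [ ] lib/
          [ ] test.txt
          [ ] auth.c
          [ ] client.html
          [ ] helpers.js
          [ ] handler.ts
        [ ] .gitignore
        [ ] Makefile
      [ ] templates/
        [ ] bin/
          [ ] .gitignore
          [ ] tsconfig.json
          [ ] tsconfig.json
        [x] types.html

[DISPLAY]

                                     
┏━━━━━━━━━━━━━━━━━━━━━━━━━━━━━┓      
┃ CheckboxTree                ┃      
┠─────────────────────────────┨      
┃>[-] project/                ┃      
┃   [ ] views/                ┃      
┃     [ ] lib/                ┃      
┃       [ ] test.txt          ┃      
┃       [ ] auth.c            ┃      
┃       [ ] client.html       ┃      
┃       [ ] helpers.js        ┃      
┃       [ ] handler.ts        ┃      
┃     [ ] .gitignore          ┃      
┃     [ ] Makefile            ┃      
┃   [-] templates/            ┃      
┗━━━━━━━━━━━━━━━━━━━━━━━━━━━━━┛      
 monitor┃                            
        ┃                            
        ┃                            
        ┃                            
━━━━━━━━┛                            


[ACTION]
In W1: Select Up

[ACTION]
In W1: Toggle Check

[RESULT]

                                     
┏━━━━━━━━━━━━━━━━━━━━━━━━━━━━━┓      
┃ CheckboxTree                ┃      
┠─────────────────────────────┨      
┃>[x] project/                ┃      
┃   [x] views/                ┃      
┃     [x] lib/                ┃      
┃       [x] test.txt          ┃      
┃       [x] auth.c            ┃      
┃       [x] client.html       ┃      
┃       [x] helpers.js        ┃      
┃       [x] handler.ts        ┃      
┃     [x] .gitignore          ┃      
┃     [x] Makefile            ┃      
┃   [x] templates/            ┃      
┗━━━━━━━━━━━━━━━━━━━━━━━━━━━━━┛      
 monitor┃                            
        ┃                            
        ┃                            
        ┃                            
━━━━━━━━┛                            


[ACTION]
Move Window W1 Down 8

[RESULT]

                                     
                                     
━━━━━━━━┓                            
        ┃                            
────────┨                            
dates ca┃                            
idates b┃                            
ors batc┃                            
generate┃                            
┏━━━━━━━━━━━━━━━━━━━━━━━━━━━━━┓      
┃ CheckboxTree                ┃      
┠─────────────────────────────┨      
┃>[x] project/                ┃      
┃   [x] views/                ┃      
┃     [x] lib/                ┃      
┃       [x] test.txt          ┃      
┃       [x] auth.c            ┃      
┃       [x] client.html       ┃      
┃       [x] helpers.js        ┃      
┃       [x] handler.ts        ┃      
┃     [x] .gitignore          ┃      


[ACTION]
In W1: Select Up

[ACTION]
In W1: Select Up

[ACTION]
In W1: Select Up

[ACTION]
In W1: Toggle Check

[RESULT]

                                     
                                     
━━━━━━━━┓                            
        ┃                            
────────┨                            
dates ca┃                            
idates b┃                            
ors batc┃                            
generate┃                            
┏━━━━━━━━━━━━━━━━━━━━━━━━━━━━━┓      
┃ CheckboxTree                ┃      
┠─────────────────────────────┨      
┃>[ ] project/                ┃      
┃   [ ] views/                ┃      
┃     [ ] lib/                ┃      
┃       [ ] test.txt          ┃      
┃       [ ] auth.c            ┃      
┃       [ ] client.html       ┃      
┃       [ ] helpers.js        ┃      
┃       [ ] handler.ts        ┃      
┃     [ ] .gitignore          ┃      


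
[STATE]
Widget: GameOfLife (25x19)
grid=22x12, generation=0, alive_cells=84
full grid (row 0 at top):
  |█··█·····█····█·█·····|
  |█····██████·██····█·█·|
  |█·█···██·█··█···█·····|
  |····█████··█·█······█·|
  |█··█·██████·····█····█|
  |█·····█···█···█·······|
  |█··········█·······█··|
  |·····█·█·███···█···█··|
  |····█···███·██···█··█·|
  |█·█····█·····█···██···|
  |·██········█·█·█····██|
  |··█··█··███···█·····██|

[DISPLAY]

Gen: 0                   
█··█·····█····█·█·····   
█····██████·██····█·█·   
█·█···██·█··█···█·····   
····█████··█·█······█·   
█··█·██████·····█····█   
█·····█···█···█·······   
█··········█·······█··   
·····█·█·███···█···█··   
····█···███·██···█··█·   
█·█····█·····█···██···   
·██········█·█·█····██   
··█··█··███···█·····██   
                         
                         
                         
                         
                         
                         


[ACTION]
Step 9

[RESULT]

Gen: 9                   
·██·······█···········   
█·█···██·█·██·········   
█········██··██·······   
█········███··█·······   
█·█···█····█··█·······   
·██·······██·█········   
········██········██··   
·············█·█··██··   
············█·····█·█·   
···············█··███·   
············██····███·   
······················   
                         
                         
                         
                         
                         
                         


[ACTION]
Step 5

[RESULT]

Gen: 14                  
·██······█████········   
█·█·····██·█··██······   
█·······██···█·██·····   
█·······█····█·██·····   
█·█·····█··█·█········   
·██·····█····█········   
···········██·····███·   
·············█··██·██·   
·············██·······   
·············███···█··   
····················█·   
·················█··█·   
                         
                         
                         
                         
                         
                         


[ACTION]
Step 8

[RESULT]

Gen: 22                  
·██···················   
█·█···█·██·····██·····   
█····█··█·······██····   
█···█···········█·█···   
█·█··█············██··   
·██···███······██·█··█   
················█·█··█   
················█·█··█   
············███··██··█   
············██·····██·   
············█··█······   
·············██·······   
                         
                         
                         
                         
                         
                         
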